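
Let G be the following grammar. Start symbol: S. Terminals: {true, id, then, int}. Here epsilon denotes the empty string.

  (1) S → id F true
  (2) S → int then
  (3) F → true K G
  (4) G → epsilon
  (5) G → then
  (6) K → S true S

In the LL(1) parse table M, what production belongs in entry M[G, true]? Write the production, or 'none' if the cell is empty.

FIRST(S): from S→id F true we get {id}; from S→int then we get {int}. So FIRST(S) = {id, int}.
FIRST(F): from F→true K G we get {true}. So FIRST(F) = {true}.
FIRST(G): from G→epsilon we get {epsilon}; from G→then we get {then}. So FIRST(G) = {epsilon, then}.
FIRST(K): from K→S true S we get {id, int}. So FIRST(K) = {id, int}.
FOLLOW(S) includes $ since S is the start symbol.
FOLLOW(F): in S→id F true, F is followed by true with FIRST {true}. Thus FOLLOW(F) = {true}.
FOLLOW(G): in F→true K G, the suffix after G is empty, so FOLLOW(G) ⊇ FOLLOW(F) = {true}. Thus FOLLOW(G) = {true}.
For G → epsilon: FIRST(epsilon) = {epsilon}, so it goes in M[G, t] for t ∈ {}; since epsilon ∈ FIRST, also for every t ∈ FOLLOW(G) = {true}.
For G → then: FIRST(then) = {then}, so it goes in M[G, t] for t ∈ {then}.

G → epsilon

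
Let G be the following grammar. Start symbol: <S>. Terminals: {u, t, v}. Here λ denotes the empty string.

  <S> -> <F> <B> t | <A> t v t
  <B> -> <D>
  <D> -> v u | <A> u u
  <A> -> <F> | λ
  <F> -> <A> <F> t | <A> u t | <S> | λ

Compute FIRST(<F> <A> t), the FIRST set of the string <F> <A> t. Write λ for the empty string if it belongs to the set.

{t, u, v}

FIRST(<S>) = {t, u, v}  (via <F> <B> t, <A> t v t)
FIRST(<B>) = {t, u, v}  (via <D>)
FIRST(<D>) = {t, u, v}  (via <A> u u)
FIRST(<A>) = {λ, t, u, v}  (via <F>)
FIRST(<F>) = {λ, t, u, v}  (via <A> <F> t, <A> u t, <S>)
FIRST(<F> <A> t): take FIRST of each symbol in turn, carrying on past any symbol whose FIRST contains λ; result {t, u, v}.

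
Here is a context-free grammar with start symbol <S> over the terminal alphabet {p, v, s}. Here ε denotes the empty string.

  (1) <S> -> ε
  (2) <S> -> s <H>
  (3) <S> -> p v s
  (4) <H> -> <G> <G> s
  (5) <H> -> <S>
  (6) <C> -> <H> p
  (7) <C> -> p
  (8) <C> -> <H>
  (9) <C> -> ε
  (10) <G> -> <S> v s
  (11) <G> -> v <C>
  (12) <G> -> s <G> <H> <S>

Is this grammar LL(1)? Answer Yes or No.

FIRST(<S>) = {ε, p, s}
FIRST(<H>) = {ε, p, s, v}
FIRST(<C>) = {ε, p, s, v}
FIRST(<G>) = {p, s, v}
FOLLOW(<S>) = {$, p, s, v}
FOLLOW(<H>) = {$, p, s, v}
FOLLOW(<C>) = {p, s, v}
FOLLOW(<G>) = {p, s, v}
Cell M[<C>, p] receives both <C> -> <H> p and <C> -> p and <C> -> <H> and <C> -> ε — the grammar is not LL(1).

No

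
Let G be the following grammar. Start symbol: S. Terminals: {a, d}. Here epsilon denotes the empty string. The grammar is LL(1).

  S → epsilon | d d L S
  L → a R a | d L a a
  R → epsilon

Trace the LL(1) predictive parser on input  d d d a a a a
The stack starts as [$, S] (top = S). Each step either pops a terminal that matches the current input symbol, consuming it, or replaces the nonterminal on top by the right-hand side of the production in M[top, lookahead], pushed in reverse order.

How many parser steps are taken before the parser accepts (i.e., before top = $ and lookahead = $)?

      Stack          Input            Action
   1  $ S            d d d a a a a $  expand S → d d L S
   2  $ S L d d      d d d a a a a $  match d
   3  $ S L d        d d a a a a $    match d
   4  $ S L          d a a a a $      expand L → d L a a
   5  $ S a a L d    d a a a a $      match d
   6  $ S a a L      a a a a $        expand L → a R a
   7  $ S a a a R a  a a a a $        match a
   8  $ S a a a R    a a a $          expand R → epsilon
   9  $ S a a a      a a a $          match a
  10  $ S a a        a a $            match a
  11  $ S a          a $              match a
  12  $ S            $                expand S → epsilon
Accept reached after 12 steps.

12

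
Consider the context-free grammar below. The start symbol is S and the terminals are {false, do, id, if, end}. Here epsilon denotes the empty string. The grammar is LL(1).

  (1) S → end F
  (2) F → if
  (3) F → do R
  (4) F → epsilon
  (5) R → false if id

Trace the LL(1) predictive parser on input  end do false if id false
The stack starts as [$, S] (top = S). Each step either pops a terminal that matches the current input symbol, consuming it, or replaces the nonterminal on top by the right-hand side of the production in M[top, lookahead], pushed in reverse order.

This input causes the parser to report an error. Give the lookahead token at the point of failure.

false

     Stack          Input                       Action
  1  $ S            end do false if id false $  expand S → end F
  2  $ F end        end do false if id false $  match end
  3  $ F            do false if id false $      expand F → do R
  4  $ R do         do false if id false $      match do
  5  $ R            false if id false $         expand R → false if id
  6  $ id if false  false if id false $         match false
  7  $ id if        if id false $               match if
  8  $ id           id false $                  match id
  9  $              false $                     error: stack empty but input remains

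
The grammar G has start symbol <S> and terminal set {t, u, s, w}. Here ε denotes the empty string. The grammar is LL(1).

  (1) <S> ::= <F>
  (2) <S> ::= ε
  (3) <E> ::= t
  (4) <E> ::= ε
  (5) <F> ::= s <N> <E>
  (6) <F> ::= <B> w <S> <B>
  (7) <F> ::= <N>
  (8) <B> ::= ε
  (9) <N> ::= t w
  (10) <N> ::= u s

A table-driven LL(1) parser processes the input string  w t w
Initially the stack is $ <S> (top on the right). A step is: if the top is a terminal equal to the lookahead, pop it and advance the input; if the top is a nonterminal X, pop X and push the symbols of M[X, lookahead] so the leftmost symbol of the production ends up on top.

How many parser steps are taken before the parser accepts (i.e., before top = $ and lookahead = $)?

10

step 1: stack=$ <S>  input=w t w $  — expand <S> ::= <F>
step 2: stack=$ <F>  input=w t w $  — expand <F> ::= <B> w <S> <B>
step 3: stack=$ <B> <S> w <B>  input=w t w $  — expand <B> ::= ε
step 4: stack=$ <B> <S> w  input=w t w $  — match w
step 5: stack=$ <B> <S>  input=t w $  — expand <S> ::= <F>
step 6: stack=$ <B> <F>  input=t w $  — expand <F> ::= <N>
step 7: stack=$ <B> <N>  input=t w $  — expand <N> ::= t w
step 8: stack=$ <B> w t  input=t w $  — match t
step 9: stack=$ <B> w  input=w $  — match w
step 10: stack=$ <B>  input=$  — expand <B> ::= ε
Accept reached after 10 steps.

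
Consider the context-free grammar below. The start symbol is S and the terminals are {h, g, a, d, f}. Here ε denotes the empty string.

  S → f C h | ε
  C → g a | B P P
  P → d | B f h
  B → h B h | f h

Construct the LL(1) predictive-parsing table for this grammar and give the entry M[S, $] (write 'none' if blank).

FIRST(S) = {ε, f}
FIRST(B) = {f, h}
FIRST(C) = {f, g, h}  (via B P P)
FIRST(P) = {d, f, h}  (via B f h)
FOLLOW(S) includes $ since S is the start symbol.
FOLLOW(S): S appears on no right-hand side. Thus FOLLOW(S) = {$}.
For S → f C h: FIRST(f C h) = {f}, so it goes in M[S, t] for t ∈ {f}.
For S → ε: FIRST(ε) = {ε}, so it goes in M[S, t] for t ∈ {}; since ε ∈ FIRST, also for every t ∈ FOLLOW(S) = {$}.

S → ε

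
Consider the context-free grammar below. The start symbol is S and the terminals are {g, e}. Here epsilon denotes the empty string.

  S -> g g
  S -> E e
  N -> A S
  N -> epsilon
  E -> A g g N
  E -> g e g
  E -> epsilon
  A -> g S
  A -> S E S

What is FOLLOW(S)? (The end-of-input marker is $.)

FIRST(S) = {e, g}  (via E e)
FIRST(A) = {e, g}  (via S E S)
FIRST(N) = {epsilon, e, g}  (via A S)
FIRST(E) = {epsilon, e, g}  (via A g g N)
FOLLOW(S) includes $ since S is the start symbol.
FOLLOW(E): in S->E e, E is followed by e with FIRST {e}; in A->S E S, E is followed by S with FIRST {e, g}. Thus FOLLOW(E) = {e, g}.
FOLLOW(N): in E->A g g N, the suffix after N is empty, so FOLLOW(N) ⊇ FOLLOW(E) = {e, g}. Thus FOLLOW(N) = {e, g}.
FOLLOW(A): in N->A S, A is followed by S with FIRST {e, g}; in E->A g g N, A is followed by g g N with FIRST {g}. Thus FOLLOW(A) = {e, g}.
FOLLOW(S): in N->A S, the suffix after S is empty, so FOLLOW(S) ⊇ FOLLOW(N) = {e, g}; in A->g S, the suffix after S is empty, so FOLLOW(S) ⊇ FOLLOW(A) = {e, g}; in A->S E S (occurrence 1), S is followed by E S with FIRST {e, g}; in A->S E S (occurrence 2), the suffix after S is empty, so FOLLOW(S) ⊇ FOLLOW(A) = {e, g}. Thus FOLLOW(S) = {$, e, g}.

{$, e, g}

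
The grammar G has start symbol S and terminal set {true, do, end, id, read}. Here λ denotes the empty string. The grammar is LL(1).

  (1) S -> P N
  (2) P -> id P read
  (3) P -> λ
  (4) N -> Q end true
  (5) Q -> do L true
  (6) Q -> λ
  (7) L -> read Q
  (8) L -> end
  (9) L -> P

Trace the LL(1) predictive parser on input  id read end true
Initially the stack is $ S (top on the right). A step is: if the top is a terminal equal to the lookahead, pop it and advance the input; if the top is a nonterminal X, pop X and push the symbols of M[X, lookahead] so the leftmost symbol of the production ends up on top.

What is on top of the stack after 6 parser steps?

step 1: stack=$ S  input=id read end true $  — expand S -> P N
step 2: stack=$ N P  input=id read end true $  — expand P -> id P read
step 3: stack=$ N read P id  input=id read end true $  — match id
step 4: stack=$ N read P  input=read end true $  — expand P -> λ
step 5: stack=$ N read  input=read end true $  — match read
step 6: stack=$ N  input=end true $  — expand N -> Q end true
Stack after step 6: $ true end Q (top = Q).

Q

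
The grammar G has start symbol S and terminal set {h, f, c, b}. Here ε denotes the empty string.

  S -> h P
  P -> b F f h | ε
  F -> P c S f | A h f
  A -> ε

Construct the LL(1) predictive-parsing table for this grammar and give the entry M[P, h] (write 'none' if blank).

none

FIRST(S): from S->h P we get {h}. So FIRST(S) = {h}.
FIRST(P): from P->b F f h we get {b}; from P->ε we get {ε}. So FIRST(P) = {ε, b}.
FIRST(A): from A->ε we get {ε}. So FIRST(A) = {ε}.
FIRST(F): from F->P c S f we get {b, c}; from F->A h f we get {h}. So FIRST(F) = {b, c, h}.
FOLLOW(S) includes $ since S is the start symbol.
FOLLOW(S): in F->P c S f, S is followed by f with FIRST {f}. Thus FOLLOW(S) = {$, f}.
FOLLOW(P): in S->h P, the suffix after P is empty, so FOLLOW(P) ⊇ FOLLOW(S) = {$, f}; in F->P c S f, P is followed by c S f with FIRST {c}. Thus FOLLOW(P) = {$, c, f}.
For P -> b F f h: FIRST(b F f h) = {b}, so it goes in M[P, t] for t ∈ {b}.
For P -> ε: FIRST(ε) = {ε}, so it goes in M[P, t] for t ∈ {}; since ε ∈ FIRST, also for every t ∈ FOLLOW(P) = {$, c, f}.
None of these place a production in M[P, h].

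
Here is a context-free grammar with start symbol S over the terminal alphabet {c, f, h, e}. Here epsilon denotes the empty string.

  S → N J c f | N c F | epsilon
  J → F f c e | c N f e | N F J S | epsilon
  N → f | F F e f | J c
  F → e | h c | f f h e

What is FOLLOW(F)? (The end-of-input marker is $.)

FIRST(F): from F→e we get {e}; from F→h c we get {h}; from F→f f h e we get {f}. So FIRST(F) = {e, f, h}.
FIRST(S): from S→N J c f we get {c, e, f, h}; from S→N c F we get {c, e, f, h}; from S→epsilon we get {epsilon}. So FIRST(S) = {epsilon, c, e, f, h}.
FIRST(J): from J→F f c e we get {e, f, h}; from J→c N f e we get {c}; from J→N F J S we get {c, e, f, h}; from J→epsilon we get {epsilon}. So FIRST(J) = {epsilon, c, e, f, h}.
FIRST(N): from N→f we get {f}; from N→F F e f we get {e, f, h}; from N→J c we get {c, e, f, h}. So FIRST(N) = {c, e, f, h}.
FOLLOW(S) includes $ since S is the start symbol.
FOLLOW(J): in S→N J c f, J is followed by c f with FIRST {c}; in J→N F J S, J is followed by S with FIRST {epsilon, c, e, f, h}; in J→N F J S, the suffix after J is nullable (adds nothing new); in N→J c, J is followed by c with FIRST {c}. Thus FOLLOW(J) = {c, e, f, h}.
FOLLOW(S): in J→N F J S, the suffix after S is empty, so FOLLOW(S) ⊇ FOLLOW(J) = {c, e, f, h}. Thus FOLLOW(S) = {$, c, e, f, h}.
FOLLOW(N): in S→N J c f, N is followed by J c f with FIRST {c, e, f, h}; in S→N c F, N is followed by c F with FIRST {c}; in J→c N f e, N is followed by f e with FIRST {f}; in J→N F J S, N is followed by F J S with FIRST {e, f, h}. Thus FOLLOW(N) = {c, e, f, h}.
FOLLOW(F): in S→N c F, the suffix after F is empty, so FOLLOW(F) ⊇ FOLLOW(S) = {$, c, e, f, h}; in J→F f c e, F is followed by f c e with FIRST {f}; in J→N F J S, F is followed by J S with FIRST {epsilon, c, e, f, h}; in J→N F J S, the suffix after F is nullable, so FOLLOW(F) ⊇ FOLLOW(J) = {c, e, f, h}; in N→F F e f (occurrence 1), F is followed by F e f with FIRST {e, f, h}; in N→F F e f (occurrence 2), F is followed by e f with FIRST {e}. Thus FOLLOW(F) = {$, c, e, f, h}.

{$, c, e, f, h}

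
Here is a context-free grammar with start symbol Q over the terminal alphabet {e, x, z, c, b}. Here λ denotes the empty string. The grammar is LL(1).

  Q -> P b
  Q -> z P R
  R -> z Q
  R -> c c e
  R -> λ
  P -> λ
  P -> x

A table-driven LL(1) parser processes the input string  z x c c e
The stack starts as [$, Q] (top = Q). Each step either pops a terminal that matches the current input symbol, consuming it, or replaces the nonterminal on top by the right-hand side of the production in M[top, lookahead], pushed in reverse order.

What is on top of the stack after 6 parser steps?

step 1: stack=$ Q  input=z x c c e $  — expand Q -> z P R
step 2: stack=$ R P z  input=z x c c e $  — match z
step 3: stack=$ R P  input=x c c e $  — expand P -> x
step 4: stack=$ R x  input=x c c e $  — match x
step 5: stack=$ R  input=c c e $  — expand R -> c c e
step 6: stack=$ e c c  input=c c e $  — match c
Stack after step 6: $ e c (top = c).

c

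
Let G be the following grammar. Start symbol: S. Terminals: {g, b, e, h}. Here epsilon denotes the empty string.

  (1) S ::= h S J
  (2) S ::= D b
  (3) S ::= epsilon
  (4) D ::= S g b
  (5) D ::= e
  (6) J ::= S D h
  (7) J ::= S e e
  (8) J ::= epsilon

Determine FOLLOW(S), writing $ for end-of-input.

{$, e, g, h}

FIRST(S) = {epsilon, e, g, h}  (via D b)
FIRST(D) = {e, g, h}  (via S g b)
FIRST(J) = {epsilon, e, g, h}  (via S D h, S e e)
FOLLOW(S) includes $ since S is the start symbol.
FOLLOW(S): in S::=h S J, S is followed by J with FIRST {epsilon, e, g, h}; in S::=h S J, the suffix after S is nullable (adds nothing new); in D::=S g b, S is followed by g b with FIRST {g}; in J::=S D h, S is followed by D h with FIRST {e, g, h}; in J::=S e e, S is followed by e e with FIRST {e}. Thus FOLLOW(S) = {$, e, g, h}.
FOLLOW(D): in S::=D b, D is followed by b with FIRST {b}; in J::=S D h, D is followed by h with FIRST {h}. Thus FOLLOW(D) = {b, h}.
FOLLOW(J): in S::=h S J, the suffix after J is empty, so FOLLOW(J) ⊇ FOLLOW(S) = {$, e, g, h}. Thus FOLLOW(J) = {$, e, g, h}.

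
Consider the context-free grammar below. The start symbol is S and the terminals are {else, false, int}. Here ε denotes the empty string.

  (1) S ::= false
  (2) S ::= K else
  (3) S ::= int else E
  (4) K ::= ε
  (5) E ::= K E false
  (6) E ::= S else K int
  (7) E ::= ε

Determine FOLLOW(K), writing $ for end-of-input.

FIRST(K): from K::=ε we get {ε}. So FIRST(K) = {ε}.
FIRST(S): from S::=false we get {false}; from S::=K else we get {else}; from S::=int else E we get {int}. So FIRST(S) = {else, false, int}.
FIRST(E): from E::=K E false we get {else, false, int}; from E::=S else K int we get {else, false, int}; from E::=ε we get {ε}. So FIRST(E) = {ε, else, false, int}.
FOLLOW(S) includes $ since S is the start symbol.
FOLLOW(S): in E::=S else K int, S is followed by else K int with FIRST {else}. Thus FOLLOW(S) = {$, else}.
FOLLOW(K): in S::=K else, K is followed by else with FIRST {else}; in E::=K E false, K is followed by E false with FIRST {else, false, int}; in E::=S else K int, K is followed by int with FIRST {int}. Thus FOLLOW(K) = {else, false, int}.
FOLLOW(E): in S::=int else E, the suffix after E is empty, so FOLLOW(E) ⊇ FOLLOW(S) = {$, else}; in E::=K E false, E is followed by false with FIRST {false}. Thus FOLLOW(E) = {$, else, false}.

{else, false, int}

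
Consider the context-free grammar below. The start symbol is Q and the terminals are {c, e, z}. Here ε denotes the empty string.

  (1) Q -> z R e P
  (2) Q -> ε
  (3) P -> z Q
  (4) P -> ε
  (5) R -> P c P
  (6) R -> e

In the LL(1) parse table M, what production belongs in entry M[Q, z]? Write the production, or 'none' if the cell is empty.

Q -> z R e P

FIRST(Q): from Q->z R e P we get {z}; from Q->ε we get {ε}. So FIRST(Q) = {ε, z}.
FIRST(P): from P->z Q we get {z}; from P->ε we get {ε}. So FIRST(P) = {ε, z}.
FIRST(R): from R->P c P we get {c, z}; from R->e we get {e}. So FIRST(R) = {c, e, z}.
FOLLOW(Q) includes $ since Q is the start symbol.
FOLLOW(Q): in P->z Q, the suffix after Q is empty, so FOLLOW(Q) ⊇ FOLLOW(P) = {$, c, e}. Thus FOLLOW(Q) = {$, c, e}.
FOLLOW(P): in Q->z R e P, the suffix after P is empty, so FOLLOW(P) ⊇ FOLLOW(Q) = {$, c, e}; in R->P c P (occurrence 1), P is followed by c P with FIRST {c}; in R->P c P (occurrence 2), the suffix after P is empty, so FOLLOW(P) ⊇ FOLLOW(R) = {e}. Thus FOLLOW(P) = {$, c, e}.
For Q -> z R e P: FIRST(z R e P) = {z}, so it goes in M[Q, t] for t ∈ {z}.
For Q -> ε: FIRST(ε) = {ε}, so it goes in M[Q, t] for t ∈ {}; since ε ∈ FIRST, also for every t ∈ FOLLOW(Q) = {$, c, e}.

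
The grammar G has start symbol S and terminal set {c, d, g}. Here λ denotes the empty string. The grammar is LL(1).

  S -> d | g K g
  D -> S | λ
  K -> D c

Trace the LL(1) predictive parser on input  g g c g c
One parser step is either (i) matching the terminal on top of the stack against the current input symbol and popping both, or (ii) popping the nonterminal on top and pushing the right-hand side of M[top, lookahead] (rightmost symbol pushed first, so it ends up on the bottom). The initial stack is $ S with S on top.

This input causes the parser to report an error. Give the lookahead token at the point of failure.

      Stack        Input        Action
   1  $ S          g g c g c $  expand S -> g K g
   2  $ g K g      g g c g c $  match g
   3  $ g K        g c g c $    expand K -> D c
   4  $ g c D      g c g c $    expand D -> S
   5  $ g c S      g c g c $    expand S -> g K g
   6  $ g c g K g  g c g c $    match g
   7  $ g c g K    c g c $      expand K -> D c
   8  $ g c g c D  c g c $      expand D -> λ
   9  $ g c g c    c g c $      match c
  10  $ g c g      g c $        match g
  11  $ g c        c $          match c
  12  $ g          $            error: top is terminal g but lookahead is $

$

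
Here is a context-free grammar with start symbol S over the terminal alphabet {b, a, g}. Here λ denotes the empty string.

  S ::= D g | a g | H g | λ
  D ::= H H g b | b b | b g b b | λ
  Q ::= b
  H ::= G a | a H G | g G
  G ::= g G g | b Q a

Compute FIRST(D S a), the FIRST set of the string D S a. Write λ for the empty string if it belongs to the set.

{a, b, g}

FIRST(Q) = {b}
FIRST(G) = {b, g}
FIRST(H) = {a, b, g}  (via G a)
FIRST(D) = {λ, a, b, g}  (via H H g b)
FIRST(S) = {λ, a, b, g}  (via D g, H g)
FIRST(D S a): take FIRST of each symbol in turn, carrying on past any symbol whose FIRST contains λ; result {a, b, g}.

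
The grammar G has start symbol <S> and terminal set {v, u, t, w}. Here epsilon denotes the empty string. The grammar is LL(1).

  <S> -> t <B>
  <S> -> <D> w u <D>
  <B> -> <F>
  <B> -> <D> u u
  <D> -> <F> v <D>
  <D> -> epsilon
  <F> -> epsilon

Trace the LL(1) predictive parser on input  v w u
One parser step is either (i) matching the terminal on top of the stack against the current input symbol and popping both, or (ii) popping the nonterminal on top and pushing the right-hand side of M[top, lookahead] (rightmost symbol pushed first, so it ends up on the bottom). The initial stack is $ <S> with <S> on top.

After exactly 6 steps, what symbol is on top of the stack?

     Stack                Input    Action
  1  $ <S>                v w u $  expand <S> -> <D> w u <D>
  2  $ <D> u w <D>        v w u $  expand <D> -> <F> v <D>
  3  $ <D> u w <D> v <F>  v w u $  expand <F> -> epsilon
  4  $ <D> u w <D> v      v w u $  match v
  5  $ <D> u w <D>        w u $    expand <D> -> epsilon
  6  $ <D> u w            w u $    match w
Stack after step 6: $ <D> u (top = u).

u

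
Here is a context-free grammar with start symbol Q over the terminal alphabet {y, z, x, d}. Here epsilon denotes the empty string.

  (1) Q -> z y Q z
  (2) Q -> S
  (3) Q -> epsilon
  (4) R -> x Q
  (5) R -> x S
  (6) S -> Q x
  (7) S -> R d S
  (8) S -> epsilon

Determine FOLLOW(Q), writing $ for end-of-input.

{$, d, x, z}

FIRST(R) = {x}
FIRST(Q) = {epsilon, x, z}  (via S)
FIRST(S) = {epsilon, x, z}  (via Q x, R d S)
FOLLOW(Q) includes $ since Q is the start symbol.
FOLLOW(R): in S->R d S, R is followed by d S with FIRST {d}. Thus FOLLOW(R) = {d}.
FOLLOW(Q): in Q->z y Q z, Q is followed by z with FIRST {z}; in R->x Q, the suffix after Q is empty, so FOLLOW(Q) ⊇ FOLLOW(R) = {d}; in S->Q x, Q is followed by x with FIRST {x}. Thus FOLLOW(Q) = {$, d, x, z}.
FOLLOW(S): in Q->S, the suffix after S is empty, so FOLLOW(S) ⊇ FOLLOW(Q) = {$, d, x, z}; in R->x S, the suffix after S is empty, so FOLLOW(S) ⊇ FOLLOW(R) = {d}; in S->R d S, the suffix after S is empty (adds nothing new). Thus FOLLOW(S) = {$, d, x, z}.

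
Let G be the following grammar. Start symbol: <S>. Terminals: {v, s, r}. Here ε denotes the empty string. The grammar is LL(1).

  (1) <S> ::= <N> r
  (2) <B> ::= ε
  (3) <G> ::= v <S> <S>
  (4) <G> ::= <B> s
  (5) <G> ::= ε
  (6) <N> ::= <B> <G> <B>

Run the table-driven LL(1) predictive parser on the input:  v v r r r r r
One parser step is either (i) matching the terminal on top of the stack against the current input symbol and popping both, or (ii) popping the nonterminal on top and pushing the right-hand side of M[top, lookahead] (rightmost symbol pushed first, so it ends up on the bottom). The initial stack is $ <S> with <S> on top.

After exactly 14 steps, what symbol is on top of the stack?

<B>

      Stack                                Input            Action
   1  $ <S>                                v v r r r r r $  expand <S> ::= <N> r
   2  $ r <N>                              v v r r r r r $  expand <N> ::= <B> <G> <B>
   3  $ r <B> <G> <B>                      v v r r r r r $  expand <B> ::= ε
   4  $ r <B> <G>                          v v r r r r r $  expand <G> ::= v <S> <S>
   5  $ r <B> <S> <S> v                    v v r r r r r $  match v
   6  $ r <B> <S> <S>                      v r r r r r $    expand <S> ::= <N> r
   7  $ r <B> <S> r <N>                    v r r r r r $    expand <N> ::= <B> <G> <B>
   8  $ r <B> <S> r <B> <G> <B>            v r r r r r $    expand <B> ::= ε
   9  $ r <B> <S> r <B> <G>                v r r r r r $    expand <G> ::= v <S> <S>
  10  $ r <B> <S> r <B> <S> <S> v          v r r r r r $    match v
  11  $ r <B> <S> r <B> <S> <S>            r r r r r $      expand <S> ::= <N> r
  12  $ r <B> <S> r <B> <S> r <N>          r r r r r $      expand <N> ::= <B> <G> <B>
  13  $ r <B> <S> r <B> <S> r <B> <G> <B>  r r r r r $      expand <B> ::= ε
  14  $ r <B> <S> r <B> <S> r <B> <G>      r r r r r $      expand <G> ::= ε
Stack after step 14: $ r <B> <S> r <B> <S> r <B> (top = <B>).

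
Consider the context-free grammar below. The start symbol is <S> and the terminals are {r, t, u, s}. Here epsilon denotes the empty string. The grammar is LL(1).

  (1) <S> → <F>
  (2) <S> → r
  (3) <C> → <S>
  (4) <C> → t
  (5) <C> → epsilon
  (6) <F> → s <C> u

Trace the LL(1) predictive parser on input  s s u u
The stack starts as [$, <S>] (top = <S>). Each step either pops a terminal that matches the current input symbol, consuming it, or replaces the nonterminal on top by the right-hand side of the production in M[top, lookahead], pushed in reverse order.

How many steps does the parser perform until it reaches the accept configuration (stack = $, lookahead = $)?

step 1: stack=$ <S>  input=s s u u $  — expand <S> → <F>
step 2: stack=$ <F>  input=s s u u $  — expand <F> → s <C> u
step 3: stack=$ u <C> s  input=s s u u $  — match s
step 4: stack=$ u <C>  input=s u u $  — expand <C> → <S>
step 5: stack=$ u <S>  input=s u u $  — expand <S> → <F>
step 6: stack=$ u <F>  input=s u u $  — expand <F> → s <C> u
step 7: stack=$ u u <C> s  input=s u u $  — match s
step 8: stack=$ u u <C>  input=u u $  — expand <C> → epsilon
step 9: stack=$ u u  input=u u $  — match u
step 10: stack=$ u  input=u $  — match u
Accept reached after 10 steps.

10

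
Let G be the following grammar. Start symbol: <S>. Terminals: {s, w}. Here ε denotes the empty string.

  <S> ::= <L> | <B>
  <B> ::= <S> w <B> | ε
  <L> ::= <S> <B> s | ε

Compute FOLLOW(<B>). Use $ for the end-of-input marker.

{$, s, w}

FIRST(<S>): from <S>::=<L> we get {ε, s, w}; from <S>::=<B> we get {ε, s, w}. So FIRST(<S>) = {ε, s, w}.
FIRST(<B>): from <B>::=<S> w <B> we get {s, w}; from <B>::=ε we get {ε}. So FIRST(<B>) = {ε, s, w}.
FIRST(<L>): from <L>::=<S> <B> s we get {s, w}; from <L>::=ε we get {ε}. So FIRST(<L>) = {ε, s, w}.
FOLLOW(<S>) includes $ since <S> is the start symbol.
FOLLOW(<S>): in <B>::=<S> w <B>, <S> is followed by w <B> with FIRST {w}; in <L>::=<S> <B> s, <S> is followed by <B> s with FIRST {s, w}. Thus FOLLOW(<S>) = {$, s, w}.
FOLLOW(<B>): in <S>::=<B>, the suffix after <B> is empty, so FOLLOW(<B>) ⊇ FOLLOW(<S>) = {$, s, w}; in <B>::=<S> w <B>, the suffix after <B> is empty (adds nothing new); in <L>::=<S> <B> s, <B> is followed by s with FIRST {s}. Thus FOLLOW(<B>) = {$, s, w}.
FOLLOW(<L>): in <S>::=<L>, the suffix after <L> is empty, so FOLLOW(<L>) ⊇ FOLLOW(<S>) = {$, s, w}. Thus FOLLOW(<L>) = {$, s, w}.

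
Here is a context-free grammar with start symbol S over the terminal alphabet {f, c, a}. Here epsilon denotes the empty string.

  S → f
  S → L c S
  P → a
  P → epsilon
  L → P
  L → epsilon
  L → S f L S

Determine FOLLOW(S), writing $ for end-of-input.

{$, a, c, f}

FIRST(P) = {epsilon, a}
FIRST(S) = {a, c, f}  (via L c S)
FIRST(L) = {epsilon, a, c, f}  (via P, S f L S)
FOLLOW(S) includes $ since S is the start symbol.
FOLLOW(L): in S→L c S, L is followed by c S with FIRST {c}; in L→S f L S, L is followed by S with FIRST {a, c, f}. Thus FOLLOW(L) = {a, c, f}.
FOLLOW(S): in S→L c S, the suffix after S is empty (adds nothing new); in L→S f L S (occurrence 1), S is followed by f L S with FIRST {f}; in L→S f L S (occurrence 2), the suffix after S is empty, so FOLLOW(S) ⊇ FOLLOW(L) = {a, c, f}. Thus FOLLOW(S) = {$, a, c, f}.
FOLLOW(P): in L→P, the suffix after P is empty, so FOLLOW(P) ⊇ FOLLOW(L) = {a, c, f}. Thus FOLLOW(P) = {a, c, f}.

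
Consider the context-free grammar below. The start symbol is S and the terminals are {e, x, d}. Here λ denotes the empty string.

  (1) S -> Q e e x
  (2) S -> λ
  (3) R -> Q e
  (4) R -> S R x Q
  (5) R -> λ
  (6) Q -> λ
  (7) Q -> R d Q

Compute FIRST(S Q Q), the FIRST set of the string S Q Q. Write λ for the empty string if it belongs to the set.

{λ, d, e, x}

FIRST(S) = {λ, d, e, x}  (via Q e e x)
FIRST(R) = {λ, d, e, x}  (via Q e, S R x Q)
FIRST(Q) = {λ, d, e, x}  (via R d Q)
FIRST(S Q Q): take FIRST of each symbol in turn, carrying on past any symbol whose FIRST contains λ; result {λ, d, e, x}.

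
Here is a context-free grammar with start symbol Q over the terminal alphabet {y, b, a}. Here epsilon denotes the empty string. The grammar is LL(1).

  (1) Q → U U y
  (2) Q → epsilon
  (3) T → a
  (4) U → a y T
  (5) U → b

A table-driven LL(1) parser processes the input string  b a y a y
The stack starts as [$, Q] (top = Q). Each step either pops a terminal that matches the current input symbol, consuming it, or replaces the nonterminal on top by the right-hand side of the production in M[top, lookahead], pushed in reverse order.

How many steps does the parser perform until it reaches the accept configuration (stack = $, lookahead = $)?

9

     Stack      Input        Action
  1  $ Q        b a y a y $  expand Q → U U y
  2  $ y U U    b a y a y $  expand U → b
  3  $ y U b    b a y a y $  match b
  4  $ y U      a y a y $    expand U → a y T
  5  $ y T y a  a y a y $    match a
  6  $ y T y    y a y $      match y
  7  $ y T      a y $        expand T → a
  8  $ y a      a y $        match a
  9  $ y        y $          match y
Accept reached after 9 steps.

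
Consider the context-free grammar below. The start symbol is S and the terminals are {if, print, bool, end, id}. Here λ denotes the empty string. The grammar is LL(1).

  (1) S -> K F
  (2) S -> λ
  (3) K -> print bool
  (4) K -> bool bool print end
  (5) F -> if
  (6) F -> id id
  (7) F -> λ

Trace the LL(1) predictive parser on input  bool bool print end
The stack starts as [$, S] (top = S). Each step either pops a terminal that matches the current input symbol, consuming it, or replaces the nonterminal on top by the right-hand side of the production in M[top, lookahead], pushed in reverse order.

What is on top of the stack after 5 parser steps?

end

step 1: stack=$ S  input=bool bool print end $  — expand S -> K F
step 2: stack=$ F K  input=bool bool print end $  — expand K -> bool bool print end
step 3: stack=$ F end print bool bool  input=bool bool print end $  — match bool
step 4: stack=$ F end print bool  input=bool print end $  — match bool
step 5: stack=$ F end print  input=print end $  — match print
Stack after step 5: $ F end (top = end).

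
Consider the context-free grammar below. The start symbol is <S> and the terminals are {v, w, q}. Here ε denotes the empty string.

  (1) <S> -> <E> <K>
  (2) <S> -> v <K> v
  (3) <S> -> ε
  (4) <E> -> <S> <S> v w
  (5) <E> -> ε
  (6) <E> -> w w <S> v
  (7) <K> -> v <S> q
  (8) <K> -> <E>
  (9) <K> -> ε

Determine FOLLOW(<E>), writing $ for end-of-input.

FIRST(<S>): from <S>-><E> <K> we get {ε, v, w}; from <S>->v <K> v we get {v}; from <S>->ε we get {ε}. So FIRST(<S>) = {ε, v, w}.
FIRST(<E>): from <E>-><S> <S> v w we get {v, w}; from <E>->ε we get {ε}; from <E>->w w <S> v we get {w}. So FIRST(<E>) = {ε, v, w}.
FIRST(<K>): from <K>->v <S> q we get {v}; from <K>-><E> we get {ε, v, w}; from <K>->ε we get {ε}. So FIRST(<K>) = {ε, v, w}.
FOLLOW(<S>) includes $ since <S> is the start symbol.
FOLLOW(<S>): in <E>-><S> <S> v w (occurrence 1), <S> is followed by <S> v w with FIRST {v, w}; in <E>-><S> <S> v w (occurrence 2), <S> is followed by v w with FIRST {v}; in <E>->w w <S> v, <S> is followed by v with FIRST {v}; in <K>->v <S> q, <S> is followed by q with FIRST {q}. Thus FOLLOW(<S>) = {$, q, v, w}.
FOLLOW(<K>): in <S>-><E> <K>, the suffix after <K> is empty, so FOLLOW(<K>) ⊇ FOLLOW(<S>) = {$, q, v, w}; in <S>->v <K> v, <K> is followed by v with FIRST {v}. Thus FOLLOW(<K>) = {$, q, v, w}.
FOLLOW(<E>): in <S>-><E> <K>, <E> is followed by <K> with FIRST {ε, v, w}; in <S>-><E> <K>, the suffix after <E> is nullable, so FOLLOW(<E>) ⊇ FOLLOW(<S>) = {$, q, v, w}; in <K>-><E>, the suffix after <E> is empty, so FOLLOW(<E>) ⊇ FOLLOW(<K>) = {$, q, v, w}. Thus FOLLOW(<E>) = {$, q, v, w}.

{$, q, v, w}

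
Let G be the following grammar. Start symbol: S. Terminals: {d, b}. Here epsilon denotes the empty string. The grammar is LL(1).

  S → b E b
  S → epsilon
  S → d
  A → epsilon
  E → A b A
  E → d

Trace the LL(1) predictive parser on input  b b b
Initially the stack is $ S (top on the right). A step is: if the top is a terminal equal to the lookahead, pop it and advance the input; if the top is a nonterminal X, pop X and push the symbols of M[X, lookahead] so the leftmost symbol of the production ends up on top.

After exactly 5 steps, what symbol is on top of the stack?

A

step 1: stack=$ S  input=b b b $  — expand S → b E b
step 2: stack=$ b E b  input=b b b $  — match b
step 3: stack=$ b E  input=b b $  — expand E → A b A
step 4: stack=$ b A b A  input=b b $  — expand A → epsilon
step 5: stack=$ b A b  input=b b $  — match b
Stack after step 5: $ b A (top = A).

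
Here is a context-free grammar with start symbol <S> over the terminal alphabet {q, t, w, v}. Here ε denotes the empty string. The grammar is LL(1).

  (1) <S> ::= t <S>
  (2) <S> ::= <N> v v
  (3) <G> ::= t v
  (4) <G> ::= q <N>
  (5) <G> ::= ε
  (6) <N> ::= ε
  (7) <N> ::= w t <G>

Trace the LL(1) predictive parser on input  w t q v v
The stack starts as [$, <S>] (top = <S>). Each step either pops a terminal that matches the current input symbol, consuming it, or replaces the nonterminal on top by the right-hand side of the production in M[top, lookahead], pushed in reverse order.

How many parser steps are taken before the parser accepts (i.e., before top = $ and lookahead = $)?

9

step 1: stack=$ <S>  input=w t q v v $  — expand <S> ::= <N> v v
step 2: stack=$ v v <N>  input=w t q v v $  — expand <N> ::= w t <G>
step 3: stack=$ v v <G> t w  input=w t q v v $  — match w
step 4: stack=$ v v <G> t  input=t q v v $  — match t
step 5: stack=$ v v <G>  input=q v v $  — expand <G> ::= q <N>
step 6: stack=$ v v <N> q  input=q v v $  — match q
step 7: stack=$ v v <N>  input=v v $  — expand <N> ::= ε
step 8: stack=$ v v  input=v v $  — match v
step 9: stack=$ v  input=v $  — match v
Accept reached after 9 steps.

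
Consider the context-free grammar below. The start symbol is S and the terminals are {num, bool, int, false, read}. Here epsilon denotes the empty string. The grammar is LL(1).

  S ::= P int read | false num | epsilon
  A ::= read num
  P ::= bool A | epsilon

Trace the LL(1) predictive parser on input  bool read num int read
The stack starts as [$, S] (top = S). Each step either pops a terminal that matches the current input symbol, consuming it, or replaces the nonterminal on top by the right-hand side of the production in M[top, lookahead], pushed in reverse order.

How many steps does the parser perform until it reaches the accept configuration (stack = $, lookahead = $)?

8

step 1: stack=$ S  input=bool read num int read $  — expand S ::= P int read
step 2: stack=$ read int P  input=bool read num int read $  — expand P ::= bool A
step 3: stack=$ read int A bool  input=bool read num int read $  — match bool
step 4: stack=$ read int A  input=read num int read $  — expand A ::= read num
step 5: stack=$ read int num read  input=read num int read $  — match read
step 6: stack=$ read int num  input=num int read $  — match num
step 7: stack=$ read int  input=int read $  — match int
step 8: stack=$ read  input=read $  — match read
Accept reached after 8 steps.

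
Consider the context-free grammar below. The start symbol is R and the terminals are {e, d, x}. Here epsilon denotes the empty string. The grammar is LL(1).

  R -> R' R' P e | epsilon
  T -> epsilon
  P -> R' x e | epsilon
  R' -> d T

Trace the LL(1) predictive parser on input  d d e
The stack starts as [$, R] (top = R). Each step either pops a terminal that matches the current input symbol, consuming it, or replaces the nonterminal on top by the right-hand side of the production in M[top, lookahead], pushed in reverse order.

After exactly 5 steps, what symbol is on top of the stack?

     Stack         Input    Action
  1  $ R           d d e $  expand R -> R' R' P e
  2  $ e P R' R'   d d e $  expand R' -> d T
  3  $ e P R' T d  d d e $  match d
  4  $ e P R' T    d e $    expand T -> epsilon
  5  $ e P R'      d e $    expand R' -> d T
Stack after step 5: $ e P T d (top = d).

d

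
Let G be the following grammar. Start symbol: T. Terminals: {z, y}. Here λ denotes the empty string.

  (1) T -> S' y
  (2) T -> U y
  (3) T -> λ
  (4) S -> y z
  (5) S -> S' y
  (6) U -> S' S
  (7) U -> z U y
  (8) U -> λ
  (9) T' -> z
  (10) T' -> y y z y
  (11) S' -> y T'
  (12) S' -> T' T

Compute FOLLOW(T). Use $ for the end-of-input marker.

FIRST(T') = {y, z}
FIRST(S') = {y, z}  (via T' T)
FIRST(S) = {y, z}  (via S' y)
FIRST(U) = {λ, y, z}  (via S' S)
FIRST(T) = {λ, y, z}  (via S' y, U y)
FOLLOW(T) includes $ since T is the start symbol.
FOLLOW(U): in T->U y, U is followed by y with FIRST {y}; in U->z U y, U is followed by y with FIRST {y}. Thus FOLLOW(U) = {y}.
FOLLOW(S): in U->S' S, the suffix after S is empty, so FOLLOW(S) ⊇ FOLLOW(U) = {y}. Thus FOLLOW(S) = {y}.
FOLLOW(S'): in T->S' y, S' is followed by y with FIRST {y}; in S->S' y, S' is followed by y with FIRST {y}; in U->S' S, S' is followed by S with FIRST {y, z}. Thus FOLLOW(S') = {y, z}.
FOLLOW(T): in S'->T' T, the suffix after T is empty, so FOLLOW(T) ⊇ FOLLOW(S') = {y, z}. Thus FOLLOW(T) = {$, y, z}.
FOLLOW(T'): in S'->y T', the suffix after T' is empty, so FOLLOW(T') ⊇ FOLLOW(S') = {y, z}; in S'->T' T, T' is followed by T with FIRST {λ, y, z}; in S'->T' T, the suffix after T' is nullable, so FOLLOW(T') ⊇ FOLLOW(S') = {y, z}. Thus FOLLOW(T') = {y, z}.

{$, y, z}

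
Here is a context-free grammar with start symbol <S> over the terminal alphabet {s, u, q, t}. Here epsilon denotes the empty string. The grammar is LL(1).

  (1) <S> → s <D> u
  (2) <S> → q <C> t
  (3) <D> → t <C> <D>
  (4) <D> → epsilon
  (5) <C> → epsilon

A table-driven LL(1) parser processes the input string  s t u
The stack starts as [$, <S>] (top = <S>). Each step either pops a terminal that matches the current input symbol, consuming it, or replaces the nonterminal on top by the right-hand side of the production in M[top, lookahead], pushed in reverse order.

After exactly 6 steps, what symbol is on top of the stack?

     Stack          Input    Action
  1  $ <S>          s t u $  expand <S> → s <D> u
  2  $ u <D> s      s t u $  match s
  3  $ u <D>        t u $    expand <D> → t <C> <D>
  4  $ u <D> <C> t  t u $    match t
  5  $ u <D> <C>    u $      expand <C> → epsilon
  6  $ u <D>        u $      expand <D> → epsilon
Stack after step 6: $ u (top = u).

u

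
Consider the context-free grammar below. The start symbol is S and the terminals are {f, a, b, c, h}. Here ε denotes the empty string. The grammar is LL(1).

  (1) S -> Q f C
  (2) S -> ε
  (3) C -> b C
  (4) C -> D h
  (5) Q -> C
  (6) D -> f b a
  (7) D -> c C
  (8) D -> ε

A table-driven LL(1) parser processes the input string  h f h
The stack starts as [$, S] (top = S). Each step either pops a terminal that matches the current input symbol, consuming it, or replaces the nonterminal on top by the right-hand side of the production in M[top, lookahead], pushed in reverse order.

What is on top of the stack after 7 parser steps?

step 1: stack=$ S  input=h f h $  — expand S -> Q f C
step 2: stack=$ C f Q  input=h f h $  — expand Q -> C
step 3: stack=$ C f C  input=h f h $  — expand C -> D h
step 4: stack=$ C f h D  input=h f h $  — expand D -> ε
step 5: stack=$ C f h  input=h f h $  — match h
step 6: stack=$ C f  input=f h $  — match f
step 7: stack=$ C  input=h $  — expand C -> D h
Stack after step 7: $ h D (top = D).

D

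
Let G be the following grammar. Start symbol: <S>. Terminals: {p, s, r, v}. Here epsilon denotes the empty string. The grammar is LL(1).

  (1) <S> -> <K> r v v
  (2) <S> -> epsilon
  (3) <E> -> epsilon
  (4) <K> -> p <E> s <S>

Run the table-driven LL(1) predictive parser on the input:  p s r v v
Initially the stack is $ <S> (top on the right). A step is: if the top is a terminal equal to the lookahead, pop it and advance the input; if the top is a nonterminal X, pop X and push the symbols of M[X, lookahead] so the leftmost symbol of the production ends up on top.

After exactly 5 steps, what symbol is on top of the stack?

step 1: stack=$ <S>  input=p s r v v $  — expand <S> -> <K> r v v
step 2: stack=$ v v r <K>  input=p s r v v $  — expand <K> -> p <E> s <S>
step 3: stack=$ v v r <S> s <E> p  input=p s r v v $  — match p
step 4: stack=$ v v r <S> s <E>  input=s r v v $  — expand <E> -> epsilon
step 5: stack=$ v v r <S> s  input=s r v v $  — match s
Stack after step 5: $ v v r <S> (top = <S>).

<S>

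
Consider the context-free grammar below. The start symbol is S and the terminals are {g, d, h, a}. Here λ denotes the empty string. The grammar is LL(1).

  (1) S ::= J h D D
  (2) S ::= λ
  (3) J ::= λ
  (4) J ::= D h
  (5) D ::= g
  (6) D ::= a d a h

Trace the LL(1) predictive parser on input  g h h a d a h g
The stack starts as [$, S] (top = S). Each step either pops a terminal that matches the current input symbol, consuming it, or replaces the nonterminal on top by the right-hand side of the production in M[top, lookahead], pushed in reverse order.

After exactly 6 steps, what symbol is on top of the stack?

     Stack        Input              Action
  1  $ S          g h h a d a h g $  expand S ::= J h D D
  2  $ D D h J    g h h a d a h g $  expand J ::= D h
  3  $ D D h h D  g h h a d a h g $  expand D ::= g
  4  $ D D h h g  g h h a d a h g $  match g
  5  $ D D h h    h h a d a h g $    match h
  6  $ D D h      h a d a h g $      match h
Stack after step 6: $ D D (top = D).

D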